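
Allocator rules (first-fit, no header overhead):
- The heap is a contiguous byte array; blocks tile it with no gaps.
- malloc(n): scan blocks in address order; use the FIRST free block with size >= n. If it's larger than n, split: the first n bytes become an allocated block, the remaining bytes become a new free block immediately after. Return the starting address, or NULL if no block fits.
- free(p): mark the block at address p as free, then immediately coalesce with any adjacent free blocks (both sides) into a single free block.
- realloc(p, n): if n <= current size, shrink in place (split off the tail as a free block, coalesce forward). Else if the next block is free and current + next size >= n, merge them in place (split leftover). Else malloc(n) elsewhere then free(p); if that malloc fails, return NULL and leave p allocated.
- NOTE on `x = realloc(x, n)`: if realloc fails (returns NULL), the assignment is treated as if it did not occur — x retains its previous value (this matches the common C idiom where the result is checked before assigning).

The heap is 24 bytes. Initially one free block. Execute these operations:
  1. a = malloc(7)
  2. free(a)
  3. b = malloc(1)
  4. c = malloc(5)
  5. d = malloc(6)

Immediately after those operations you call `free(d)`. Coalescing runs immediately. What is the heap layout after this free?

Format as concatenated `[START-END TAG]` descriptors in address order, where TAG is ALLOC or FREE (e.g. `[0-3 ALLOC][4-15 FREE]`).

Answer: [0-0 ALLOC][1-5 ALLOC][6-23 FREE]

Derivation:
Op 1: a = malloc(7) -> a = 0; heap: [0-6 ALLOC][7-23 FREE]
Op 2: free(a) -> (freed a); heap: [0-23 FREE]
Op 3: b = malloc(1) -> b = 0; heap: [0-0 ALLOC][1-23 FREE]
Op 4: c = malloc(5) -> c = 1; heap: [0-0 ALLOC][1-5 ALLOC][6-23 FREE]
Op 5: d = malloc(6) -> d = 6; heap: [0-0 ALLOC][1-5 ALLOC][6-11 ALLOC][12-23 FREE]
free(d): d = 6 -> block [6-11 ALLOC]; mark free, coalesce with adjacent free neighbors -> [0-0 ALLOC][1-5 ALLOC][6-23 FREE]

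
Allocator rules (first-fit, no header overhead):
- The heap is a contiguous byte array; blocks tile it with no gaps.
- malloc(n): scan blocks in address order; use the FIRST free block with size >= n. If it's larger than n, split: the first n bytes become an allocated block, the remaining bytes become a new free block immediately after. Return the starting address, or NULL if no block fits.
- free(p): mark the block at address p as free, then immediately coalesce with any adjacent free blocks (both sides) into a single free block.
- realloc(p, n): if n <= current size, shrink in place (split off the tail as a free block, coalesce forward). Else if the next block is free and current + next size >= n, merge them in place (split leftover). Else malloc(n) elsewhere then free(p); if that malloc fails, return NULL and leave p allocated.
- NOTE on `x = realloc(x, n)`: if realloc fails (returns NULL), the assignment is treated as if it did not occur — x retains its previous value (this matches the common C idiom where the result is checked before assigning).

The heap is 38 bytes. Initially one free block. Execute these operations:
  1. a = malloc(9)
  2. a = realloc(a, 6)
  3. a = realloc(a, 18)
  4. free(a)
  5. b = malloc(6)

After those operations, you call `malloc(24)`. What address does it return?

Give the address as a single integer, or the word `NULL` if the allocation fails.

Answer: 6

Derivation:
Op 1: a = malloc(9) -> a = 0; heap: [0-8 ALLOC][9-37 FREE]
Op 2: a = realloc(a, 6) -> a = 0; heap: [0-5 ALLOC][6-37 FREE]
Op 3: a = realloc(a, 18) -> a = 0; heap: [0-17 ALLOC][18-37 FREE]
Op 4: free(a) -> (freed a); heap: [0-37 FREE]
Op 5: b = malloc(6) -> b = 0; heap: [0-5 ALLOC][6-37 FREE]
malloc(24): first-fit scan over [0-5 ALLOC][6-37 FREE] -> 6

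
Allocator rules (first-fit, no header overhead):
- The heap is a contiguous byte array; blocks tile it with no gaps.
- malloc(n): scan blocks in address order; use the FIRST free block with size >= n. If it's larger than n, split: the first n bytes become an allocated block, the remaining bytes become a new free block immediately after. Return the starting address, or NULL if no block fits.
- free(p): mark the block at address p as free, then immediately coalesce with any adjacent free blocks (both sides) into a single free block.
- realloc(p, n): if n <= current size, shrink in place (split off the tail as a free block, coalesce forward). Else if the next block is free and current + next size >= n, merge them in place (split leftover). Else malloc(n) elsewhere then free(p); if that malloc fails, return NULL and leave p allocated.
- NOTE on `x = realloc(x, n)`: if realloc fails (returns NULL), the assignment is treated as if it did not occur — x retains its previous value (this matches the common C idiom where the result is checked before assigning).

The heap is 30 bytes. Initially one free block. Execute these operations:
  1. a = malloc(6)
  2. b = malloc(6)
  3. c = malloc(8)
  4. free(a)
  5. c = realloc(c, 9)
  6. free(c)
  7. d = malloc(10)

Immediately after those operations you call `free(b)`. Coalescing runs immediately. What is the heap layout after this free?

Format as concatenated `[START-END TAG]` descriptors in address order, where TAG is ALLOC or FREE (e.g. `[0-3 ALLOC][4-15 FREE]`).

Op 1: a = malloc(6) -> a = 0; heap: [0-5 ALLOC][6-29 FREE]
Op 2: b = malloc(6) -> b = 6; heap: [0-5 ALLOC][6-11 ALLOC][12-29 FREE]
Op 3: c = malloc(8) -> c = 12; heap: [0-5 ALLOC][6-11 ALLOC][12-19 ALLOC][20-29 FREE]
Op 4: free(a) -> (freed a); heap: [0-5 FREE][6-11 ALLOC][12-19 ALLOC][20-29 FREE]
Op 5: c = realloc(c, 9) -> c = 12; heap: [0-5 FREE][6-11 ALLOC][12-20 ALLOC][21-29 FREE]
Op 6: free(c) -> (freed c); heap: [0-5 FREE][6-11 ALLOC][12-29 FREE]
Op 7: d = malloc(10) -> d = 12; heap: [0-5 FREE][6-11 ALLOC][12-21 ALLOC][22-29 FREE]
free(b): b = 6 -> block [6-11 ALLOC]; mark free, coalesce with adjacent free neighbors -> [0-11 FREE][12-21 ALLOC][22-29 FREE]

Answer: [0-11 FREE][12-21 ALLOC][22-29 FREE]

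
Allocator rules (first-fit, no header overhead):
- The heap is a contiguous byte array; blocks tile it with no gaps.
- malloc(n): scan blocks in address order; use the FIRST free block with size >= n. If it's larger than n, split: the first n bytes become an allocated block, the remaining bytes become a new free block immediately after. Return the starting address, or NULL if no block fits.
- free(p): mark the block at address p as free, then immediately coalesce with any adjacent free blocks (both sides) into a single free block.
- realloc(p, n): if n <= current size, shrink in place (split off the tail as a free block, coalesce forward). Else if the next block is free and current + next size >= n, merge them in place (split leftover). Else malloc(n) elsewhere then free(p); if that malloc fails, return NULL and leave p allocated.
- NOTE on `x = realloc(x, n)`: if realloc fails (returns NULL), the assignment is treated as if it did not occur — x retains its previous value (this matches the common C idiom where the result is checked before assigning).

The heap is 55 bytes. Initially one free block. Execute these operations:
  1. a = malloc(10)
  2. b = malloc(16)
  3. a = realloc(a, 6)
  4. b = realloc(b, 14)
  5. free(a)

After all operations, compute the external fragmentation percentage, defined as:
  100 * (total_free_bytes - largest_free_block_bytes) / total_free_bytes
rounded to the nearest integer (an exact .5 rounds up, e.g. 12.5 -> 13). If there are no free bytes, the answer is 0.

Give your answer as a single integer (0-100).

Answer: 24

Derivation:
Op 1: a = malloc(10) -> a = 0; heap: [0-9 ALLOC][10-54 FREE]
Op 2: b = malloc(16) -> b = 10; heap: [0-9 ALLOC][10-25 ALLOC][26-54 FREE]
Op 3: a = realloc(a, 6) -> a = 0; heap: [0-5 ALLOC][6-9 FREE][10-25 ALLOC][26-54 FREE]
Op 4: b = realloc(b, 14) -> b = 10; heap: [0-5 ALLOC][6-9 FREE][10-23 ALLOC][24-54 FREE]
Op 5: free(a) -> (freed a); heap: [0-9 FREE][10-23 ALLOC][24-54 FREE]
Free blocks: [10 31] total_free=41 largest=31 -> 100*(41-31)/41 = 1000/41 ≈ 24.390 -> rounds to 24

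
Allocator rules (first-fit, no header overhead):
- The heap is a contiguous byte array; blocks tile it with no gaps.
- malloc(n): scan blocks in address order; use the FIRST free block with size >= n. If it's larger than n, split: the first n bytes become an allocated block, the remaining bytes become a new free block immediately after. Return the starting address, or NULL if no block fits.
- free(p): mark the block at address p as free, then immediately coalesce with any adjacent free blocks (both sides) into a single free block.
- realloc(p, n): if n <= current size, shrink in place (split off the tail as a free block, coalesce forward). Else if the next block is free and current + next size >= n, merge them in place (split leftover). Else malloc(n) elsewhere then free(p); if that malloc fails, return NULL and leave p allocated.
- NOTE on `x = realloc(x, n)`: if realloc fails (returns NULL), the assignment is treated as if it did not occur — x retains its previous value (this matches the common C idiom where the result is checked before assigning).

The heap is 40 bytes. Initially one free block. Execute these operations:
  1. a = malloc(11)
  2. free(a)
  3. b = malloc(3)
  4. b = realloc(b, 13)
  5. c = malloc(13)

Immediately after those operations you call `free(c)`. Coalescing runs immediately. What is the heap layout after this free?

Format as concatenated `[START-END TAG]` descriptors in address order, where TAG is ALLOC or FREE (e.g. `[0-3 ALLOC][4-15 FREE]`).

Op 1: a = malloc(11) -> a = 0; heap: [0-10 ALLOC][11-39 FREE]
Op 2: free(a) -> (freed a); heap: [0-39 FREE]
Op 3: b = malloc(3) -> b = 0; heap: [0-2 ALLOC][3-39 FREE]
Op 4: b = realloc(b, 13) -> b = 0; heap: [0-12 ALLOC][13-39 FREE]
Op 5: c = malloc(13) -> c = 13; heap: [0-12 ALLOC][13-25 ALLOC][26-39 FREE]
free(c): c = 13 -> block [13-25 ALLOC]; mark free, coalesce with adjacent free neighbors -> [0-12 ALLOC][13-39 FREE]

Answer: [0-12 ALLOC][13-39 FREE]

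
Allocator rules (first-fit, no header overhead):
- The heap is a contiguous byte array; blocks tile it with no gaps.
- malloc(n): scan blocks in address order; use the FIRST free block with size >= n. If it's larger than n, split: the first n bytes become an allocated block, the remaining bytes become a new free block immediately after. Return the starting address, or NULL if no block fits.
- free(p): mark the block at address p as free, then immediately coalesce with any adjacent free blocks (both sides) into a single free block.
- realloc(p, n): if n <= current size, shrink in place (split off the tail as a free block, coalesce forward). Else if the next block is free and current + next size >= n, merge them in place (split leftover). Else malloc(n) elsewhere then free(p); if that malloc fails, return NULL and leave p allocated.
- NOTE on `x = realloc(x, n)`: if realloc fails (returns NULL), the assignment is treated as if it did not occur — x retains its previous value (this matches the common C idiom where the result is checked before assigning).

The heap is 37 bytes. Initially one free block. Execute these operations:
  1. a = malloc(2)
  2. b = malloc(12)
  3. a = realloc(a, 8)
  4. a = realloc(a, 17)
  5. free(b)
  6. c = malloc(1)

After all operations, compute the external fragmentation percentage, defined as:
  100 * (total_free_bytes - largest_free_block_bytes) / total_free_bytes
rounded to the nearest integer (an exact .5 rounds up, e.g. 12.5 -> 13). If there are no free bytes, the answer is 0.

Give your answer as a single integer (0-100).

Op 1: a = malloc(2) -> a = 0; heap: [0-1 ALLOC][2-36 FREE]
Op 2: b = malloc(12) -> b = 2; heap: [0-1 ALLOC][2-13 ALLOC][14-36 FREE]
Op 3: a = realloc(a, 8) -> a = 14; heap: [0-1 FREE][2-13 ALLOC][14-21 ALLOC][22-36 FREE]
Op 4: a = realloc(a, 17) -> a = 14; heap: [0-1 FREE][2-13 ALLOC][14-30 ALLOC][31-36 FREE]
Op 5: free(b) -> (freed b); heap: [0-13 FREE][14-30 ALLOC][31-36 FREE]
Op 6: c = malloc(1) -> c = 0; heap: [0-0 ALLOC][1-13 FREE][14-30 ALLOC][31-36 FREE]
Free blocks: [13 6] total_free=19 largest=13 -> 100*(19-13)/19 = 600/19 ≈ 31.579 -> rounds to 32

Answer: 32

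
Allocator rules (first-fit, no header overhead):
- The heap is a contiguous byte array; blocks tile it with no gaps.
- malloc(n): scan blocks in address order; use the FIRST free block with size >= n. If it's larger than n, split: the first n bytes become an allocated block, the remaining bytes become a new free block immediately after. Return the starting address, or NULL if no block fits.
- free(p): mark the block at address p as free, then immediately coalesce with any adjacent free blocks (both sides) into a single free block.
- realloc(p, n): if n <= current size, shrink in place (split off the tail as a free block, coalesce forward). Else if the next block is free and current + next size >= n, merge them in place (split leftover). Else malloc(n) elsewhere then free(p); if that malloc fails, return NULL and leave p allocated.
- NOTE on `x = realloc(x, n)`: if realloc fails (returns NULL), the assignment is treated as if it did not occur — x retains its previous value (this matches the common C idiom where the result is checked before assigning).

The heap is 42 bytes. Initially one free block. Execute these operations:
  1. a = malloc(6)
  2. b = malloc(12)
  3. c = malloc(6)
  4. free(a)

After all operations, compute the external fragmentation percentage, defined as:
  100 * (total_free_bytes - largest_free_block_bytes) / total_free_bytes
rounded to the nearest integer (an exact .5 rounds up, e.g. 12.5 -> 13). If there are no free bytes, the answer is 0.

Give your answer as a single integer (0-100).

Answer: 25

Derivation:
Op 1: a = malloc(6) -> a = 0; heap: [0-5 ALLOC][6-41 FREE]
Op 2: b = malloc(12) -> b = 6; heap: [0-5 ALLOC][6-17 ALLOC][18-41 FREE]
Op 3: c = malloc(6) -> c = 18; heap: [0-5 ALLOC][6-17 ALLOC][18-23 ALLOC][24-41 FREE]
Op 4: free(a) -> (freed a); heap: [0-5 FREE][6-17 ALLOC][18-23 ALLOC][24-41 FREE]
Free blocks: [6 18] total_free=24 largest=18 -> 100*(24-18)/24 = 600/24 = 25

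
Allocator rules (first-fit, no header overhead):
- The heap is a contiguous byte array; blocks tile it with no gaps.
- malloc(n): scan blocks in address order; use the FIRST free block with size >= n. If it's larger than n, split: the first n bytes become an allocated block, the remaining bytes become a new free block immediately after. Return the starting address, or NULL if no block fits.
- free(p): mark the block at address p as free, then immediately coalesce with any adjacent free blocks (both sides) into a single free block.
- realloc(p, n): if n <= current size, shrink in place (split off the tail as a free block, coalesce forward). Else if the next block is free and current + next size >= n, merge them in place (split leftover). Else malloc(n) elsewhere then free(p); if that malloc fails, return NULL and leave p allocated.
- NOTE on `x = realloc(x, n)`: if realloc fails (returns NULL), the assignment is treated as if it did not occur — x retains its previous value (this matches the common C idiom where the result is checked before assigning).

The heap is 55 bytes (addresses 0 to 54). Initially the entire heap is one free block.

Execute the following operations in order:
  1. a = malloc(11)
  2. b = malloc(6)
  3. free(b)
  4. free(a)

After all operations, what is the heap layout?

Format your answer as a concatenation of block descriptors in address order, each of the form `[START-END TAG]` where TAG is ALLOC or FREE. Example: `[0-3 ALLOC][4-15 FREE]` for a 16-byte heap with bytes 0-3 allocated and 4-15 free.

Op 1: a = malloc(11) -> a = 0; heap: [0-10 ALLOC][11-54 FREE]
Op 2: b = malloc(6) -> b = 11; heap: [0-10 ALLOC][11-16 ALLOC][17-54 FREE]
Op 3: free(b) -> (freed b); heap: [0-10 ALLOC][11-54 FREE]
Op 4: free(a) -> (freed a); heap: [0-54 FREE]

Answer: [0-54 FREE]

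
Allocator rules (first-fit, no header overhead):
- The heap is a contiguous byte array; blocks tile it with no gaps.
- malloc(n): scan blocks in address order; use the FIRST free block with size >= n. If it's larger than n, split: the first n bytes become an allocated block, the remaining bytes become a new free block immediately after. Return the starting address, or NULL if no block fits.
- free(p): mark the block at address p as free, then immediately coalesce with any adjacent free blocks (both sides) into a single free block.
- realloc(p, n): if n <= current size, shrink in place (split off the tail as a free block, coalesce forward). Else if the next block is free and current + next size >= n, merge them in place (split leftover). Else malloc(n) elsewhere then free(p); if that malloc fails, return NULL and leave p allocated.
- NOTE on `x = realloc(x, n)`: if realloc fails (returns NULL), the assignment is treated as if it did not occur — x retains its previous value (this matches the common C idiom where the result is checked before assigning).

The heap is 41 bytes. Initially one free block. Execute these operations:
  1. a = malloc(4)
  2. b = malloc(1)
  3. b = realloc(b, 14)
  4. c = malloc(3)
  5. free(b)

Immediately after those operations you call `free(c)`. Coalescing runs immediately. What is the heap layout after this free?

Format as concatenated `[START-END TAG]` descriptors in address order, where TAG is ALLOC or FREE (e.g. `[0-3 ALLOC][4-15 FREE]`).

Op 1: a = malloc(4) -> a = 0; heap: [0-3 ALLOC][4-40 FREE]
Op 2: b = malloc(1) -> b = 4; heap: [0-3 ALLOC][4-4 ALLOC][5-40 FREE]
Op 3: b = realloc(b, 14) -> b = 4; heap: [0-3 ALLOC][4-17 ALLOC][18-40 FREE]
Op 4: c = malloc(3) -> c = 18; heap: [0-3 ALLOC][4-17 ALLOC][18-20 ALLOC][21-40 FREE]
Op 5: free(b) -> (freed b); heap: [0-3 ALLOC][4-17 FREE][18-20 ALLOC][21-40 FREE]
free(c): c = 18 -> block [18-20 ALLOC]; mark free, coalesce with adjacent free neighbors -> [0-3 ALLOC][4-40 FREE]

Answer: [0-3 ALLOC][4-40 FREE]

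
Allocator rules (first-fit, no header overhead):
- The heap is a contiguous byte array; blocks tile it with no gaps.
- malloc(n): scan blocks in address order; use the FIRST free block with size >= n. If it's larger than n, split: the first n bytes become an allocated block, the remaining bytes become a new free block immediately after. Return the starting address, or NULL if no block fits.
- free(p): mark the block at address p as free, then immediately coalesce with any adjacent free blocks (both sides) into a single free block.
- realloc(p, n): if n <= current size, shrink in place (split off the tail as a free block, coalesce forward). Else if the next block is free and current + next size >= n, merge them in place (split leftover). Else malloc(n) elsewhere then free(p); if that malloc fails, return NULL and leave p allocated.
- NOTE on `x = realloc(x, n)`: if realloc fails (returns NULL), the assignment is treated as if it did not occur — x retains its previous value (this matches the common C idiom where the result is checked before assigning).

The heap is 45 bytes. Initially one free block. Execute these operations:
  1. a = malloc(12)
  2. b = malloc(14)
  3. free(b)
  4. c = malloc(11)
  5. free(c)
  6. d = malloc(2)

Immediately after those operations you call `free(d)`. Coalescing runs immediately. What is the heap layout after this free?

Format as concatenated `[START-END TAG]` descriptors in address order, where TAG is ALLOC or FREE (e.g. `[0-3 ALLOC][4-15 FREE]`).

Op 1: a = malloc(12) -> a = 0; heap: [0-11 ALLOC][12-44 FREE]
Op 2: b = malloc(14) -> b = 12; heap: [0-11 ALLOC][12-25 ALLOC][26-44 FREE]
Op 3: free(b) -> (freed b); heap: [0-11 ALLOC][12-44 FREE]
Op 4: c = malloc(11) -> c = 12; heap: [0-11 ALLOC][12-22 ALLOC][23-44 FREE]
Op 5: free(c) -> (freed c); heap: [0-11 ALLOC][12-44 FREE]
Op 6: d = malloc(2) -> d = 12; heap: [0-11 ALLOC][12-13 ALLOC][14-44 FREE]
free(d): d = 12 -> block [12-13 ALLOC]; mark free, coalesce with adjacent free neighbors -> [0-11 ALLOC][12-44 FREE]

Answer: [0-11 ALLOC][12-44 FREE]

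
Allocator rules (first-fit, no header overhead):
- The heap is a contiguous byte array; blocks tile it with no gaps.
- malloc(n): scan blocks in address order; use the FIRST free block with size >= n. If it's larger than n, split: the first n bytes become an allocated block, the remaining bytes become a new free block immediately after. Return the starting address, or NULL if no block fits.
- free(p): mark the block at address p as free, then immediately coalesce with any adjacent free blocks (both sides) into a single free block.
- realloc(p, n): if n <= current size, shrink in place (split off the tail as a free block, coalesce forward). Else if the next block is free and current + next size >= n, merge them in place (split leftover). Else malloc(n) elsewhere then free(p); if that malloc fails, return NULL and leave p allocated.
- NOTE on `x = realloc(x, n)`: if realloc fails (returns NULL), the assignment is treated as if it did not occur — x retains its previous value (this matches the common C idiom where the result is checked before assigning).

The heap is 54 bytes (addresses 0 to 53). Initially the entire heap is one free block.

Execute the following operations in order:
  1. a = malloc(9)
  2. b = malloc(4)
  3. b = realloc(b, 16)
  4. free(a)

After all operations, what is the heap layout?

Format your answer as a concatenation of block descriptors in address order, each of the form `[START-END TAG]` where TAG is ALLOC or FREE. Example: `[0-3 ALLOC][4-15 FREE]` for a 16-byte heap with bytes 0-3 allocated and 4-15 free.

Answer: [0-8 FREE][9-24 ALLOC][25-53 FREE]

Derivation:
Op 1: a = malloc(9) -> a = 0; heap: [0-8 ALLOC][9-53 FREE]
Op 2: b = malloc(4) -> b = 9; heap: [0-8 ALLOC][9-12 ALLOC][13-53 FREE]
Op 3: b = realloc(b, 16) -> b = 9; heap: [0-8 ALLOC][9-24 ALLOC][25-53 FREE]
Op 4: free(a) -> (freed a); heap: [0-8 FREE][9-24 ALLOC][25-53 FREE]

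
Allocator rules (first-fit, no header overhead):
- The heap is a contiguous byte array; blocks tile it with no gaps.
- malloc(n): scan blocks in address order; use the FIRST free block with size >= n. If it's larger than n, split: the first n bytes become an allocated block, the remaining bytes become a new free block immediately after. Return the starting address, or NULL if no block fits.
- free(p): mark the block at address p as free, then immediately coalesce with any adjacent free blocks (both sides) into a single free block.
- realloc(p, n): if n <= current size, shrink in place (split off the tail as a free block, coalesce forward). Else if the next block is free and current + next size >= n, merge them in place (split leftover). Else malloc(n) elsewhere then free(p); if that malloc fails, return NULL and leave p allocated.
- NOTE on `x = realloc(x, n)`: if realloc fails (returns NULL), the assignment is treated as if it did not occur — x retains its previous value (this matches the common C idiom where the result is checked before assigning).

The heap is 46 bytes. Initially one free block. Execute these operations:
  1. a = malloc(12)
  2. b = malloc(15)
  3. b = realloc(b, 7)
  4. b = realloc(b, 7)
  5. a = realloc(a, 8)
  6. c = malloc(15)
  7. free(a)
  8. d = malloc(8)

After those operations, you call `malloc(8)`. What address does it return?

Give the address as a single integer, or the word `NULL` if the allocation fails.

Op 1: a = malloc(12) -> a = 0; heap: [0-11 ALLOC][12-45 FREE]
Op 2: b = malloc(15) -> b = 12; heap: [0-11 ALLOC][12-26 ALLOC][27-45 FREE]
Op 3: b = realloc(b, 7) -> b = 12; heap: [0-11 ALLOC][12-18 ALLOC][19-45 FREE]
Op 4: b = realloc(b, 7) -> b = 12; heap: [0-11 ALLOC][12-18 ALLOC][19-45 FREE]
Op 5: a = realloc(a, 8) -> a = 0; heap: [0-7 ALLOC][8-11 FREE][12-18 ALLOC][19-45 FREE]
Op 6: c = malloc(15) -> c = 19; heap: [0-7 ALLOC][8-11 FREE][12-18 ALLOC][19-33 ALLOC][34-45 FREE]
Op 7: free(a) -> (freed a); heap: [0-11 FREE][12-18 ALLOC][19-33 ALLOC][34-45 FREE]
Op 8: d = malloc(8) -> d = 0; heap: [0-7 ALLOC][8-11 FREE][12-18 ALLOC][19-33 ALLOC][34-45 FREE]
malloc(8): first-fit scan over [0-7 ALLOC][8-11 FREE][12-18 ALLOC][19-33 ALLOC][34-45 FREE] -> 34

Answer: 34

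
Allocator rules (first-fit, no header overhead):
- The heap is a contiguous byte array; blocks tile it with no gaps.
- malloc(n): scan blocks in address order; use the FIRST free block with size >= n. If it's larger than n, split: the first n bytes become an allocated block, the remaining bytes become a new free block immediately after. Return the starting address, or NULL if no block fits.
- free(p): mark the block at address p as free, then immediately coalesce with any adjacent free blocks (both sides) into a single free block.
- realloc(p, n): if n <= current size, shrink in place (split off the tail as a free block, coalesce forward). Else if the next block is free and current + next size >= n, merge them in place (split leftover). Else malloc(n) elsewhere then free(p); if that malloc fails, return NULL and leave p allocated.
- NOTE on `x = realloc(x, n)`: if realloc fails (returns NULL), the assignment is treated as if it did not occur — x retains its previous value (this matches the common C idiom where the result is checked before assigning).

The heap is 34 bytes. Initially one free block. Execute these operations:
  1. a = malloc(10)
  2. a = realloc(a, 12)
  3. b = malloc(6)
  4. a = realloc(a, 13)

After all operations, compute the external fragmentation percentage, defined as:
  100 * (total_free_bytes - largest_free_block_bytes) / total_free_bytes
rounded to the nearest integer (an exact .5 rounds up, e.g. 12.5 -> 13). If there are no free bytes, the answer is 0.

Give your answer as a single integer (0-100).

Op 1: a = malloc(10) -> a = 0; heap: [0-9 ALLOC][10-33 FREE]
Op 2: a = realloc(a, 12) -> a = 0; heap: [0-11 ALLOC][12-33 FREE]
Op 3: b = malloc(6) -> b = 12; heap: [0-11 ALLOC][12-17 ALLOC][18-33 FREE]
Op 4: a = realloc(a, 13) -> a = 18; heap: [0-11 FREE][12-17 ALLOC][18-30 ALLOC][31-33 FREE]
Free blocks: [12 3] total_free=15 largest=12 -> 100*(15-12)/15 = 300/15 = 20

Answer: 20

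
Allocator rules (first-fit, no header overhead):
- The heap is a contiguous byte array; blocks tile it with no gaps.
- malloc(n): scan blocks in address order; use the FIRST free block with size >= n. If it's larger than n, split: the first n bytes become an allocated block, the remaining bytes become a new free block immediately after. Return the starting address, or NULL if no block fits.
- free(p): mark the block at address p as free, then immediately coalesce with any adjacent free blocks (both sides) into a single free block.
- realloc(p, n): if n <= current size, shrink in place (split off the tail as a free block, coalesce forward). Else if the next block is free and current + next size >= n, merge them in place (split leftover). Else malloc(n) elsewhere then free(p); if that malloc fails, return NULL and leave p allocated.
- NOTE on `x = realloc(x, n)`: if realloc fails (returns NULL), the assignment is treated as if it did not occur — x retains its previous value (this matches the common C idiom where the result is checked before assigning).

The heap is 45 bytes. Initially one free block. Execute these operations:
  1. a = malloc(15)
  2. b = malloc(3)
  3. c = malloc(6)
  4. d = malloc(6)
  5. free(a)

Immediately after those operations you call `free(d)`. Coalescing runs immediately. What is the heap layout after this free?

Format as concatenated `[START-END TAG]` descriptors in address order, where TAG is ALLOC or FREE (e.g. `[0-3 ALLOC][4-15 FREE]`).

Answer: [0-14 FREE][15-17 ALLOC][18-23 ALLOC][24-44 FREE]

Derivation:
Op 1: a = malloc(15) -> a = 0; heap: [0-14 ALLOC][15-44 FREE]
Op 2: b = malloc(3) -> b = 15; heap: [0-14 ALLOC][15-17 ALLOC][18-44 FREE]
Op 3: c = malloc(6) -> c = 18; heap: [0-14 ALLOC][15-17 ALLOC][18-23 ALLOC][24-44 FREE]
Op 4: d = malloc(6) -> d = 24; heap: [0-14 ALLOC][15-17 ALLOC][18-23 ALLOC][24-29 ALLOC][30-44 FREE]
Op 5: free(a) -> (freed a); heap: [0-14 FREE][15-17 ALLOC][18-23 ALLOC][24-29 ALLOC][30-44 FREE]
free(d): d = 24 -> block [24-29 ALLOC]; mark free, coalesce with adjacent free neighbors -> [0-14 FREE][15-17 ALLOC][18-23 ALLOC][24-44 FREE]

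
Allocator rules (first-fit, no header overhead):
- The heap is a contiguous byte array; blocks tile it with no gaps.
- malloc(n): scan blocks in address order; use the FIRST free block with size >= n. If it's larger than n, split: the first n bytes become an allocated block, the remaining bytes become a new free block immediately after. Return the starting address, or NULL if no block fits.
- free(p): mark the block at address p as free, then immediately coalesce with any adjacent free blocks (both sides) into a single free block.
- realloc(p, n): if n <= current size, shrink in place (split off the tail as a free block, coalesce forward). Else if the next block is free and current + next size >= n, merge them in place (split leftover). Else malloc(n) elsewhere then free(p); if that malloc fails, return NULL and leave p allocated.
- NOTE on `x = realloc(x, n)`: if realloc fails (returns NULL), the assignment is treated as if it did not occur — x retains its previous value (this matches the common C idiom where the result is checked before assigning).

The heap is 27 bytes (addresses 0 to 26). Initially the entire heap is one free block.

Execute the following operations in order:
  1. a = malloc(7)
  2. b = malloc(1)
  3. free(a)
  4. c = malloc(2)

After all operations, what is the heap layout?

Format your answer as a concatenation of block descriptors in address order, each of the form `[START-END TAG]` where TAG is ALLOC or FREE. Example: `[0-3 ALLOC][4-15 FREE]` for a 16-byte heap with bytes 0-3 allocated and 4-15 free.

Answer: [0-1 ALLOC][2-6 FREE][7-7 ALLOC][8-26 FREE]

Derivation:
Op 1: a = malloc(7) -> a = 0; heap: [0-6 ALLOC][7-26 FREE]
Op 2: b = malloc(1) -> b = 7; heap: [0-6 ALLOC][7-7 ALLOC][8-26 FREE]
Op 3: free(a) -> (freed a); heap: [0-6 FREE][7-7 ALLOC][8-26 FREE]
Op 4: c = malloc(2) -> c = 0; heap: [0-1 ALLOC][2-6 FREE][7-7 ALLOC][8-26 FREE]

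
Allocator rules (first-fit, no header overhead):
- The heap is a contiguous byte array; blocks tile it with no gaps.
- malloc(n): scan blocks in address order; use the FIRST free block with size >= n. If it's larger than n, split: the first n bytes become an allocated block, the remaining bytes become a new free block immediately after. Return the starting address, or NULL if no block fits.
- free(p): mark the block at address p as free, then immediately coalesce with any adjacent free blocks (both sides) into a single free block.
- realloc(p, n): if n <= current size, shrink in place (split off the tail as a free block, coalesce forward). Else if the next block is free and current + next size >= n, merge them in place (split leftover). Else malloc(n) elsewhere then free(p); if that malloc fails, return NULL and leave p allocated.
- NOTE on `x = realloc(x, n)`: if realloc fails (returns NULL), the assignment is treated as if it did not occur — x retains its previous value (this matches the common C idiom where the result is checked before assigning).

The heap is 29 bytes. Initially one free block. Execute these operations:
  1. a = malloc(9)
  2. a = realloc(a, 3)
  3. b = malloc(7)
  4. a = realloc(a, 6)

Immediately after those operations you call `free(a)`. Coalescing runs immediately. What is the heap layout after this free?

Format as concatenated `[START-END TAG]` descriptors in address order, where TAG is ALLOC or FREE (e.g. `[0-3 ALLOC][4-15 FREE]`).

Answer: [0-2 FREE][3-9 ALLOC][10-28 FREE]

Derivation:
Op 1: a = malloc(9) -> a = 0; heap: [0-8 ALLOC][9-28 FREE]
Op 2: a = realloc(a, 3) -> a = 0; heap: [0-2 ALLOC][3-28 FREE]
Op 3: b = malloc(7) -> b = 3; heap: [0-2 ALLOC][3-9 ALLOC][10-28 FREE]
Op 4: a = realloc(a, 6) -> a = 10; heap: [0-2 FREE][3-9 ALLOC][10-15 ALLOC][16-28 FREE]
free(a): a = 10 -> block [10-15 ALLOC]; mark free, coalesce with adjacent free neighbors -> [0-2 FREE][3-9 ALLOC][10-28 FREE]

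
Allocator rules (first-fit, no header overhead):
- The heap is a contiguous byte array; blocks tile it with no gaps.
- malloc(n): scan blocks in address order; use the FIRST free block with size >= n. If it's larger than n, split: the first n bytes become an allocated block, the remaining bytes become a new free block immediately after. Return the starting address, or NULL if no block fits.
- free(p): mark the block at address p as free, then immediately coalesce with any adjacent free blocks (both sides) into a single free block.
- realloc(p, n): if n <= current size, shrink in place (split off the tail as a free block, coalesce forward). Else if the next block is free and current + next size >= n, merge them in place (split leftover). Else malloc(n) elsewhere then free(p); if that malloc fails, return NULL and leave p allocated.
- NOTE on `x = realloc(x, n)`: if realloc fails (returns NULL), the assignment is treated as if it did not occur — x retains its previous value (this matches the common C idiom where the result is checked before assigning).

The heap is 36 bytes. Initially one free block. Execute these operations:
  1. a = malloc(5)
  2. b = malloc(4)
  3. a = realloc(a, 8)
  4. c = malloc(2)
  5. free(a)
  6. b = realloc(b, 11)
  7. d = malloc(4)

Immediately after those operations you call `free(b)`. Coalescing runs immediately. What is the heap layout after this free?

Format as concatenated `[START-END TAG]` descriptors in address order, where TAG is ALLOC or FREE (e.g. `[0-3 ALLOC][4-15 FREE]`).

Answer: [0-1 ALLOC][2-15 FREE][16-19 ALLOC][20-35 FREE]

Derivation:
Op 1: a = malloc(5) -> a = 0; heap: [0-4 ALLOC][5-35 FREE]
Op 2: b = malloc(4) -> b = 5; heap: [0-4 ALLOC][5-8 ALLOC][9-35 FREE]
Op 3: a = realloc(a, 8) -> a = 9; heap: [0-4 FREE][5-8 ALLOC][9-16 ALLOC][17-35 FREE]
Op 4: c = malloc(2) -> c = 0; heap: [0-1 ALLOC][2-4 FREE][5-8 ALLOC][9-16 ALLOC][17-35 FREE]
Op 5: free(a) -> (freed a); heap: [0-1 ALLOC][2-4 FREE][5-8 ALLOC][9-35 FREE]
Op 6: b = realloc(b, 11) -> b = 5; heap: [0-1 ALLOC][2-4 FREE][5-15 ALLOC][16-35 FREE]
Op 7: d = malloc(4) -> d = 16; heap: [0-1 ALLOC][2-4 FREE][5-15 ALLOC][16-19 ALLOC][20-35 FREE]
free(b): b = 5 -> block [5-15 ALLOC]; mark free, coalesce with adjacent free neighbors -> [0-1 ALLOC][2-15 FREE][16-19 ALLOC][20-35 FREE]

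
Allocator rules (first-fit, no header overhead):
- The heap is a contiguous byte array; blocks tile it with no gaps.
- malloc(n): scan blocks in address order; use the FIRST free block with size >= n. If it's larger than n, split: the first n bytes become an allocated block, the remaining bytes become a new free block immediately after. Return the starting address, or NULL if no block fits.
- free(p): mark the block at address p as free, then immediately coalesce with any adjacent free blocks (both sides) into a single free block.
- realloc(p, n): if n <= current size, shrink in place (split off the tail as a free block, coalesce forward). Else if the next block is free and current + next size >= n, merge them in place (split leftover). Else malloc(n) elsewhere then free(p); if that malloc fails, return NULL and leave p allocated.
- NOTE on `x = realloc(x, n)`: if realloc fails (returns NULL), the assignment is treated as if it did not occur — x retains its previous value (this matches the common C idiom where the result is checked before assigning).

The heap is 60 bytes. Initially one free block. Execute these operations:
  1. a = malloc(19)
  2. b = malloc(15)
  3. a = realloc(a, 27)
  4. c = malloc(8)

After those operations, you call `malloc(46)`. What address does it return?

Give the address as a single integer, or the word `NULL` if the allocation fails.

Answer: NULL

Derivation:
Op 1: a = malloc(19) -> a = 0; heap: [0-18 ALLOC][19-59 FREE]
Op 2: b = malloc(15) -> b = 19; heap: [0-18 ALLOC][19-33 ALLOC][34-59 FREE]
Op 3: a = realloc(a, 27) -> NULL (a unchanged); heap: [0-18 ALLOC][19-33 ALLOC][34-59 FREE]
Op 4: c = malloc(8) -> c = 34; heap: [0-18 ALLOC][19-33 ALLOC][34-41 ALLOC][42-59 FREE]
malloc(46): first-fit scan over [0-18 ALLOC][19-33 ALLOC][34-41 ALLOC][42-59 FREE] -> NULL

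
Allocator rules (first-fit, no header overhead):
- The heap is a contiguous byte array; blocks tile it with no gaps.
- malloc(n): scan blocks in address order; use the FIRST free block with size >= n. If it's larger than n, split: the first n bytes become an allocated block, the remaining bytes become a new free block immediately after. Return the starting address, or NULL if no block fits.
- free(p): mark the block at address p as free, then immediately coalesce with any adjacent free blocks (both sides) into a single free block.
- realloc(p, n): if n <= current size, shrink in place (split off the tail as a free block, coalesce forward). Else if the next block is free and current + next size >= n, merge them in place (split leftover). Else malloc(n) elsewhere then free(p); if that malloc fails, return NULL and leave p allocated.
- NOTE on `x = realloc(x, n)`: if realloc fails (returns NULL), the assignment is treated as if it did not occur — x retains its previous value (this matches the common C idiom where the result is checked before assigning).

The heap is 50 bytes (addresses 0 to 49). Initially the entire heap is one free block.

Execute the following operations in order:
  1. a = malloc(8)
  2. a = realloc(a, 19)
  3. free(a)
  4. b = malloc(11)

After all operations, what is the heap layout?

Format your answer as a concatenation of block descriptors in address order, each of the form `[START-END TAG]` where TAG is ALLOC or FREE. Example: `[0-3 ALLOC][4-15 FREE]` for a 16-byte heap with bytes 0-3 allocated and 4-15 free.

Answer: [0-10 ALLOC][11-49 FREE]

Derivation:
Op 1: a = malloc(8) -> a = 0; heap: [0-7 ALLOC][8-49 FREE]
Op 2: a = realloc(a, 19) -> a = 0; heap: [0-18 ALLOC][19-49 FREE]
Op 3: free(a) -> (freed a); heap: [0-49 FREE]
Op 4: b = malloc(11) -> b = 0; heap: [0-10 ALLOC][11-49 FREE]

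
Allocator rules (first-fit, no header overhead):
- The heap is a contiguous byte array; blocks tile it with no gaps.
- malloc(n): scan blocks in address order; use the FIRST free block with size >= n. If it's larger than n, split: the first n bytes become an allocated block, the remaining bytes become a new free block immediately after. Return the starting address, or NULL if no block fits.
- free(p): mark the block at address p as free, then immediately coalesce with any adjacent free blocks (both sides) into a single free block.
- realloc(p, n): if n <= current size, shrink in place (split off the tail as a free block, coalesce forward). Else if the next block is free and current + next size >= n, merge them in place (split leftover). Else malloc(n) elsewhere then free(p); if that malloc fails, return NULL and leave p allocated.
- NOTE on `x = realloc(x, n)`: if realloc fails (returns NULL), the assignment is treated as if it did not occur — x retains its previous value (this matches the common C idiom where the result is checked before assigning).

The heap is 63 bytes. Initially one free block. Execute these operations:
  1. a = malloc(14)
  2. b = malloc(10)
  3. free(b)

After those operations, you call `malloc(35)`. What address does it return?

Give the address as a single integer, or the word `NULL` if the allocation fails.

Op 1: a = malloc(14) -> a = 0; heap: [0-13 ALLOC][14-62 FREE]
Op 2: b = malloc(10) -> b = 14; heap: [0-13 ALLOC][14-23 ALLOC][24-62 FREE]
Op 3: free(b) -> (freed b); heap: [0-13 ALLOC][14-62 FREE]
malloc(35): first-fit scan over [0-13 ALLOC][14-62 FREE] -> 14

Answer: 14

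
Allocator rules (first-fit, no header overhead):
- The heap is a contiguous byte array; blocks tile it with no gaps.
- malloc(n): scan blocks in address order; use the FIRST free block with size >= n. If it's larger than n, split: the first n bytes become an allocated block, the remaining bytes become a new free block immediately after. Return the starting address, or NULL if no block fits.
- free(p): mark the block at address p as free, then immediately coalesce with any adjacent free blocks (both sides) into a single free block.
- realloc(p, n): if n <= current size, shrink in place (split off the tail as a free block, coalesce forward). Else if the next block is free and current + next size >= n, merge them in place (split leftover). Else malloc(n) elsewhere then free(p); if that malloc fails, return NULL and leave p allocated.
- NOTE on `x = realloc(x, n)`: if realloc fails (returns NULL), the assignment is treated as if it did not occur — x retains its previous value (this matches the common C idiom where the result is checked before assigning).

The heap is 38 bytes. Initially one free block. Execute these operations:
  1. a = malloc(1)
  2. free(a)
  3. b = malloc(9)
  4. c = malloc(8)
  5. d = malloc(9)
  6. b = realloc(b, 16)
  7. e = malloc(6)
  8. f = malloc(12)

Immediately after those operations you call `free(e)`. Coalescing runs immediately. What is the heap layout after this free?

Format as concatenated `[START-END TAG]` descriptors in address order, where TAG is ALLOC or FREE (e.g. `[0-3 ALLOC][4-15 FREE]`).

Answer: [0-8 ALLOC][9-16 ALLOC][17-25 ALLOC][26-37 FREE]

Derivation:
Op 1: a = malloc(1) -> a = 0; heap: [0-0 ALLOC][1-37 FREE]
Op 2: free(a) -> (freed a); heap: [0-37 FREE]
Op 3: b = malloc(9) -> b = 0; heap: [0-8 ALLOC][9-37 FREE]
Op 4: c = malloc(8) -> c = 9; heap: [0-8 ALLOC][9-16 ALLOC][17-37 FREE]
Op 5: d = malloc(9) -> d = 17; heap: [0-8 ALLOC][9-16 ALLOC][17-25 ALLOC][26-37 FREE]
Op 6: b = realloc(b, 16) -> NULL (b unchanged); heap: [0-8 ALLOC][9-16 ALLOC][17-25 ALLOC][26-37 FREE]
Op 7: e = malloc(6) -> e = 26; heap: [0-8 ALLOC][9-16 ALLOC][17-25 ALLOC][26-31 ALLOC][32-37 FREE]
Op 8: f = malloc(12) -> f = NULL; heap: [0-8 ALLOC][9-16 ALLOC][17-25 ALLOC][26-31 ALLOC][32-37 FREE]
free(e): e = 26 -> block [26-31 ALLOC]; mark free, coalesce with adjacent free neighbors -> [0-8 ALLOC][9-16 ALLOC][17-25 ALLOC][26-37 FREE]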